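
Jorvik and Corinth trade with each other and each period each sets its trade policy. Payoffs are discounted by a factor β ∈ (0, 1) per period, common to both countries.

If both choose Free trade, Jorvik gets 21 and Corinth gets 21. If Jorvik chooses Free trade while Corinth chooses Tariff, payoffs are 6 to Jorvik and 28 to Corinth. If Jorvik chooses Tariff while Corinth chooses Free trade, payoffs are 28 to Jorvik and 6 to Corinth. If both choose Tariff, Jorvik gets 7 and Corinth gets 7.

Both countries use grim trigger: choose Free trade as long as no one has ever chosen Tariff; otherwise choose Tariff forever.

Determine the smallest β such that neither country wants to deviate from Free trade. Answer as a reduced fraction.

Under grim trigger the critical discount factor is (T−C)/(T−P) with T = 28, C = 21, P = 7.
β* = (28−21)/(28−7) = 7/21 = 1/3.

1/3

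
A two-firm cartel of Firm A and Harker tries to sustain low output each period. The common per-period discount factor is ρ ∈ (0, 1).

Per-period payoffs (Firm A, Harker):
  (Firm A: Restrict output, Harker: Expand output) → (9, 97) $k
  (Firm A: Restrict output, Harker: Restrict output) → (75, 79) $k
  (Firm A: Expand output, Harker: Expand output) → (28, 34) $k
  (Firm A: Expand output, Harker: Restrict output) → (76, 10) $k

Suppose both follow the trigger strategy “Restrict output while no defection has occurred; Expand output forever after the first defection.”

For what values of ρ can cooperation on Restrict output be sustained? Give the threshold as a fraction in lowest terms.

2/7

For Firm A: deviation gain 76−75 = 1, per-period punishment loss 75−28 = 47. IC gives ρ ≥ 1/48.
For Harker: gain 18, loss 45 per period, so ρ ≥ 18/63 = 2/7.
The tighter constraint is Harker's, so cooperation needs ρ ≥ 2/7.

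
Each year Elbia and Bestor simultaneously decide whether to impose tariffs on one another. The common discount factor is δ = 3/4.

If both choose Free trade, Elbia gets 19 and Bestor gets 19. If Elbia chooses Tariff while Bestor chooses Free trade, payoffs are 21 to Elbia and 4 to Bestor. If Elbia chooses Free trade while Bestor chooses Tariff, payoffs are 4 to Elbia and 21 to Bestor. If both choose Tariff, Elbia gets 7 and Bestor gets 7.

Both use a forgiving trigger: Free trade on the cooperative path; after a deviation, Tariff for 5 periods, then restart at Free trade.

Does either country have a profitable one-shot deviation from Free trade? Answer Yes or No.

IC: δ+…+δ^5 ≥ (21−19)/(19−7) = 1/6.
At δ = 3/4: partial sum = 2.2881 ≥ 0.1667. Cooperation sustainable.

No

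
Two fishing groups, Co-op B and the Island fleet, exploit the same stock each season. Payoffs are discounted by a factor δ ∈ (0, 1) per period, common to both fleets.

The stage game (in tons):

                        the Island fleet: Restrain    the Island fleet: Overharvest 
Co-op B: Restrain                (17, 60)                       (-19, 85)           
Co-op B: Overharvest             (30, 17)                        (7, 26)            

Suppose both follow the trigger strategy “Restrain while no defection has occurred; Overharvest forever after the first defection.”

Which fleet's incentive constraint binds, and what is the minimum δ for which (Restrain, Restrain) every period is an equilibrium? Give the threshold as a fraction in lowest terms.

Co-op B; δ ≥ 13/23

Co-op B's threshold: (30−17)/(30−7) = 13/23.
the Island fleet's threshold: (85−60)/(85−26) = 25/59.
13/23 > 25/59, so Co-op B binds and δ* = 13/23.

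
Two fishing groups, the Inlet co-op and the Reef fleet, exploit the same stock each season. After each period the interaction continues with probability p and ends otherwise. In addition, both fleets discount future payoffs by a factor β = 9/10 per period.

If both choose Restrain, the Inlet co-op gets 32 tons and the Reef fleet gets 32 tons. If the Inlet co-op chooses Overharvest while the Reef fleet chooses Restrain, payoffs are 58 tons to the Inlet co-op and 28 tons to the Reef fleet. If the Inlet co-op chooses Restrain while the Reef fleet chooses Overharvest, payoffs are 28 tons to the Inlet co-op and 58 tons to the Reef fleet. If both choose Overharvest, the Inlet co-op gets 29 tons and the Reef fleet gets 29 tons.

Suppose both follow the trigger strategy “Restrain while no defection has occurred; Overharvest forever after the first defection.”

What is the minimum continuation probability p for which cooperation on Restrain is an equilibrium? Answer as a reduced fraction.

260/261

With continuation probability p and discount β, the effective per-period discount factor is βp.
Grim-trigger IC: βp ≥ (58−32)/(58−29) = 26/29.
So p ≥ (26/29)/(9/10) = 260/261.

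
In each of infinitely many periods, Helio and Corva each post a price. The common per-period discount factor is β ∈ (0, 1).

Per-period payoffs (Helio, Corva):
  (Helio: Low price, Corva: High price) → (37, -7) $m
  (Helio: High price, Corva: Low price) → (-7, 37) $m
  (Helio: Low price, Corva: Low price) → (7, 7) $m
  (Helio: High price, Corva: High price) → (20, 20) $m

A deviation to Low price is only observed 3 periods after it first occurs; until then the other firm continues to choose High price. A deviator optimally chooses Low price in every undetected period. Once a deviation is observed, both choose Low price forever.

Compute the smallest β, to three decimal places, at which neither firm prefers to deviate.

A deviator earns 37 for 3 periods, then 7 forever; cooperating earns 20 forever. Multiplying the IC by (1−β):
20 ≥ 37(1−β^3) + 7β^3, so 30·β^3 ≥ 17 and β^3 ≥ 17/30.
β ≥ (17/30)^(1/3) ≈ 0.828.

0.828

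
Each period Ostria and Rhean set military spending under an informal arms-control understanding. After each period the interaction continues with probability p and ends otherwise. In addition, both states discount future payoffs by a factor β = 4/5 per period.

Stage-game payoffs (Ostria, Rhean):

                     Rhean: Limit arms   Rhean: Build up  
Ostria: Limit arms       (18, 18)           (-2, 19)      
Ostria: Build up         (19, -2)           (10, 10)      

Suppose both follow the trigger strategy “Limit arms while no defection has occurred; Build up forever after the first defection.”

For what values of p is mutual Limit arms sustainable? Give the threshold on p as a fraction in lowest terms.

With continuation probability p and discount β, the effective per-period discount factor is βp.
Grim-trigger IC: βp ≥ (19−18)/(19−10) = 1/9.
So p ≥ (1/9)/(4/5) = 5/36.

5/36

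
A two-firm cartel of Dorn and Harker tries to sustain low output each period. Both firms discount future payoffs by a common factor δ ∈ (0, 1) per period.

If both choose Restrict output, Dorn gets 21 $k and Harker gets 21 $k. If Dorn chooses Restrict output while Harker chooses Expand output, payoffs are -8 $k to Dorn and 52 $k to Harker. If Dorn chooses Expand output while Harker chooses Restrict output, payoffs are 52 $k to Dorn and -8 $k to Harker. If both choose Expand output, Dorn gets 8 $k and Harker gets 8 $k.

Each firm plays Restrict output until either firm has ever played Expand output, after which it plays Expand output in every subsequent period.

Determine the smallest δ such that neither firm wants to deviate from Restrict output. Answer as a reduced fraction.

21/(1−δ) ≥ 52 + 8δ/(1−δ)
21 ≥ 52 − 44δ
δ ≥ 31/44.

31/44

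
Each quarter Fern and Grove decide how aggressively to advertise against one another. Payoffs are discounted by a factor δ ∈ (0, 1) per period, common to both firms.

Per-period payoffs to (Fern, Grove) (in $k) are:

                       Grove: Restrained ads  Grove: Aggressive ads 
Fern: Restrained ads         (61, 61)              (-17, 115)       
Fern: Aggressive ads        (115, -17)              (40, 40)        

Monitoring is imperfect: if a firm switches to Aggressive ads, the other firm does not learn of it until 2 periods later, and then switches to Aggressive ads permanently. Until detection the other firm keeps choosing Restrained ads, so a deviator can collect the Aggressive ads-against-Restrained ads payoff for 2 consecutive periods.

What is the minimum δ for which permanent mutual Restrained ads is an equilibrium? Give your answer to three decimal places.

The best deviation is to choose Aggressive ads for all 2 undetected periods, earning 115 each, then 40 forever once detected.
Deviation value: 115(1−δ^2)/(1−δ) + 40δ^2/(1−δ); cooperation value: 61/(1−δ).
IC: 61 ≥ 115(1−δ^2) + 40δ^2 = 115 − 75δ^2.
So δ^2 ≥ 54/75 = 18/25, giving δ ≥ (18/25)^(1/2) ≈ 0.849.

0.849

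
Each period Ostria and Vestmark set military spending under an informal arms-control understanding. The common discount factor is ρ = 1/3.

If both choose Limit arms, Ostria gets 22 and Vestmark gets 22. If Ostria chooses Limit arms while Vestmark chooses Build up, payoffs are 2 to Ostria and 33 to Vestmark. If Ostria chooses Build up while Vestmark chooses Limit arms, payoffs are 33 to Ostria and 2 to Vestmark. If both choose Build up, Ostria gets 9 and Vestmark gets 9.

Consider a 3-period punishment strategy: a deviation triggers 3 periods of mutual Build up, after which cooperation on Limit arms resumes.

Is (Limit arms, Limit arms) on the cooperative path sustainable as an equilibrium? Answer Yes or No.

Comparing payoff streams over the 4 periods until play realigns: cooperate → 22(1+ρ+…+ρ^3); deviate → 33 + 9(ρ+…+ρ^3).
Cooperation is sustained iff (22−9)(ρ+…+ρ^3) ≥ 33−22.
ρ+…+ρ^3 = 1/3·(1−(1/3)^3)/(1−1/3) = 0.4815, and (33−22)/(22−9) = 0.8462.
0.4815 < 0.8462, so cooperation is not sustainable.

No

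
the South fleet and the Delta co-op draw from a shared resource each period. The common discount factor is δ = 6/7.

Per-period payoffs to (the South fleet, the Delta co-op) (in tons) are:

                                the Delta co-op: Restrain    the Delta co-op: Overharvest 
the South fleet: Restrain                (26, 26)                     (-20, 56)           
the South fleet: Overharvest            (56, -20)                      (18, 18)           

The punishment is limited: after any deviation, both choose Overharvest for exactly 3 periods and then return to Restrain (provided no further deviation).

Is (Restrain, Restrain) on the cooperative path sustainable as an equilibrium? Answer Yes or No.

A one-shot deviation gives 56 now, then 18 for 3 periods, then back to 26.
Gain from deviating: (56−26) today; loss: (26−18) in each of the next 3 periods.
No-deviation condition: (26−18)(δ+…+δ^3) ≥ 56−26, i.e. δ+…+δ^3 ≥ 15/4.
At δ = 6/7: δ+…+δ^3 = 2.2216 < 3.7500.
So cooperation is not sustainable.

No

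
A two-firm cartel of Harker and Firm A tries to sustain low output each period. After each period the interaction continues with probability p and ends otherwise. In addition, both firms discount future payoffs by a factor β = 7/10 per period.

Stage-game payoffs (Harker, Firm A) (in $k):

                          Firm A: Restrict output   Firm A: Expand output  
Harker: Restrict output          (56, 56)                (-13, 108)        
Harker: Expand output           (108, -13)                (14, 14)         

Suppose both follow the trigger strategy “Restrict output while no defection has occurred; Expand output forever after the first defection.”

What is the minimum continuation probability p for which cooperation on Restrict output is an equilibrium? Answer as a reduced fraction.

260/329

Expected continuation weight on next period's payoff is β·p = 7/10·p, which plays the role of the discount factor.
Cooperation requires 7/10·p ≥ (108−56)/(108−14) = 26/47, hence p ≥ 260/329.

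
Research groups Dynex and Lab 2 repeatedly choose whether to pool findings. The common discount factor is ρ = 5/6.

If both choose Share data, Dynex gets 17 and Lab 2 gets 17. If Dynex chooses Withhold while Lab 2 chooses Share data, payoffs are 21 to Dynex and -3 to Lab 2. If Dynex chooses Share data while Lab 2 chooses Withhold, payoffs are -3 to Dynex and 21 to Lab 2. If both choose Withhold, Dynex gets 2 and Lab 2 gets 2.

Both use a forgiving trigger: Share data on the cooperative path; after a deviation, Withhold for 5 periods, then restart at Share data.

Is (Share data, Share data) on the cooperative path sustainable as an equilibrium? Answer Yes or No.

Comparing payoff streams over the 6 periods until play realigns: cooperate → 17(1+ρ+…+ρ^5); deviate → 21 + 2(ρ+…+ρ^5).
Cooperation is sustained iff (17−2)(ρ+…+ρ^5) ≥ 21−17.
ρ+…+ρ^5 = 5/6·(1−(5/6)^5)/(1−5/6) = 2.9906, and (21−17)/(17−2) = 0.2667.
2.9906 ≥ 0.2667, so cooperation is sustainable.

Yes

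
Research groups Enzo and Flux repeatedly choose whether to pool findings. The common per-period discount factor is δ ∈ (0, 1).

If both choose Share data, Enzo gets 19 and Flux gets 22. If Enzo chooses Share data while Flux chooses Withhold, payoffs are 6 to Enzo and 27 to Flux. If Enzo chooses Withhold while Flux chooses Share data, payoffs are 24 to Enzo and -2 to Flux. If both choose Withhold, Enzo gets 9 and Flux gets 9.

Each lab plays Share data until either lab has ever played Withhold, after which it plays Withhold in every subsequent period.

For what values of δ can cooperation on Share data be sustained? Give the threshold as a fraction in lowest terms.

1/3

Enzo: cooperation gives 19 each period; deviation gives 24 once then 9 forever.
  19/(1−δ) ≥ 24 + 9δ/(1−δ) ⇒ δ ≥ 5/15 = 1/3.
Flux: cooperation gives 22 each period; deviation gives 27 once then 9 forever.
  δ ≥ 5/18.
Both must hold, so the binding constraint is Enzo's: δ ≥ 1/3.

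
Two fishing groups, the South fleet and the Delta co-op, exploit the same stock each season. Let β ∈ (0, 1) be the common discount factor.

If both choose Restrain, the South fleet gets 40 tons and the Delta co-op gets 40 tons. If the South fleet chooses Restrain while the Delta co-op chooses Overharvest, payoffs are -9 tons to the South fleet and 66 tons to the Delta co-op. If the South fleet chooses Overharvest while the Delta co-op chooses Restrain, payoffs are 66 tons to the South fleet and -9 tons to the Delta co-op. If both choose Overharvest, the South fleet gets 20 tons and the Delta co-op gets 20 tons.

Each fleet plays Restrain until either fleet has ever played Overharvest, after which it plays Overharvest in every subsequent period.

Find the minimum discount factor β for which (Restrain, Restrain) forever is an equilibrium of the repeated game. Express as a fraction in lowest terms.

13/23

Under grim trigger the critical discount factor is (T−C)/(T−P) with T = 66, C = 40, P = 20.
β* = (66−40)/(66−20) = 26/46 = 13/23.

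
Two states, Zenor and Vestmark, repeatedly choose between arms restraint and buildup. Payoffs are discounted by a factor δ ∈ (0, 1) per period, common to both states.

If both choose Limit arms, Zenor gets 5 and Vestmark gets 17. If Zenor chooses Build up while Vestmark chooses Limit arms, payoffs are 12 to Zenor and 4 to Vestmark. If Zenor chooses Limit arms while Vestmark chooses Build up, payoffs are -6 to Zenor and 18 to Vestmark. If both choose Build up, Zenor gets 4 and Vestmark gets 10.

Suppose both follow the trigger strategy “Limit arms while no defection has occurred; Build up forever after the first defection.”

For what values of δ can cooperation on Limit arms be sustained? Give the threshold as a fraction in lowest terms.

7/8

Zenor's threshold: (12−5)/(12−4) = 7/8.
Vestmark's threshold: (18−17)/(18−10) = 1/8.
7/8 > 1/8, so Zenor binds and δ* = 7/8.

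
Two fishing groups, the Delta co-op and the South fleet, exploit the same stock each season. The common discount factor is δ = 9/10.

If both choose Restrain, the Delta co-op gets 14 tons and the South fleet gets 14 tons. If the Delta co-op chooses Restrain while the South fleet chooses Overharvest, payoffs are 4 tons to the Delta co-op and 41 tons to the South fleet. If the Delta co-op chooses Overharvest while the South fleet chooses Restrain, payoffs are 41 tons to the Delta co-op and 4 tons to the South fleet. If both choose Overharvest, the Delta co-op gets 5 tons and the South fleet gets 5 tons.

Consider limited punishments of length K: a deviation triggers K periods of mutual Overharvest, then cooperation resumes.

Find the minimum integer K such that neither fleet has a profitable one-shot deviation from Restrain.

IC: δ(1−δ^K)/(1−δ) ≥ (41−14)/(14−5) = 3.
With δ = 9/10: need 1 − δ^K ≥ 3·(1−9/10)/(9/10), i.e. δ^K ≤ 0.6667.
Since (9/10)^3 = 0.7290 and (9/10)^4 = 0.6561, the smallest such K is 4.

4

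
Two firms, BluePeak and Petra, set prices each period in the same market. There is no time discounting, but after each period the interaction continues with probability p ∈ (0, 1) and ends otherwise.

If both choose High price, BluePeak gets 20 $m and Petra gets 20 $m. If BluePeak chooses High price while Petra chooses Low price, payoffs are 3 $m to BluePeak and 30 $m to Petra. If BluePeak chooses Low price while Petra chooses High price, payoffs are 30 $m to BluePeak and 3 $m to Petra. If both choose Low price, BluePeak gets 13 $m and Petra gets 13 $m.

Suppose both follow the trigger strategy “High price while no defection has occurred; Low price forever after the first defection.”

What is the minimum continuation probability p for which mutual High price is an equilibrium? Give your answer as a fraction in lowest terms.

Expected cooperation value is 20 + p·20 + p²·20 + … = 20/(1−p); deviation gives 30 + p·13/(1−p).
20 ≥ 30(1−p) + 13p ⇒ 17p ≥ 10 ⇒ p ≥ 10/17.

10/17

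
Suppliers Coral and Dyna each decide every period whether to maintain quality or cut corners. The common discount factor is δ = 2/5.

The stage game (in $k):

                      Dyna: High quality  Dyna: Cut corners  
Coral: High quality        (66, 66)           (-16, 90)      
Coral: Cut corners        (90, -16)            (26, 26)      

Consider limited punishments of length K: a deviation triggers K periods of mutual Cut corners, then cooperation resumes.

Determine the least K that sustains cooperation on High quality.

3

Need Σ_{k=1}^{K} δ^k ≥ (90−66)/(66−26) = 0.6000 at δ = 2/5.
At K = 2 the sum is 0.5600 < 0.6000; at K = 3 it is 0.6240 ≥ 0.6000.
So the minimum punishment length is K = 3.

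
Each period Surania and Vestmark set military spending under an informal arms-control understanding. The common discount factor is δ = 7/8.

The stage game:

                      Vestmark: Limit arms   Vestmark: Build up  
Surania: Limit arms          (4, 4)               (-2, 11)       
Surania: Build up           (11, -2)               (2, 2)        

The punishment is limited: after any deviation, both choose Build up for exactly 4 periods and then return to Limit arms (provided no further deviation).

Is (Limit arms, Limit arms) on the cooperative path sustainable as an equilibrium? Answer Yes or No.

No

A one-shot deviation gives 11 now, then 2 for 4 periods, then back to 4.
Gain from deviating: (11−4) today; loss: (4−2) in each of the next 4 periods.
No-deviation condition: (4−2)(δ+…+δ^4) ≥ 11−4, i.e. δ+…+δ^4 ≥ 7/2.
At δ = 7/8: δ+…+δ^4 = 2.8967 < 3.5000.
So cooperation is not sustainable.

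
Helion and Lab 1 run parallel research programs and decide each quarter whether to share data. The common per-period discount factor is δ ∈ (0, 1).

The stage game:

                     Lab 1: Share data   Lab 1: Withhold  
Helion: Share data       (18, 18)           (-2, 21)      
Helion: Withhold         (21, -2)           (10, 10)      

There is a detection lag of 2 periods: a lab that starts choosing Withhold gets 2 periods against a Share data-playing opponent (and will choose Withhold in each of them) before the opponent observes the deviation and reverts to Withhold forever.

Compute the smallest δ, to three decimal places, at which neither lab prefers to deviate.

Deviating for the 2 undetected periods gains 21−18 = 3 per period over cooperation, then loses 18−10 = 8 per period forever once punishment starts.
Gain: 3(1 + δ + … + δ^1); loss: 8·δ^2/(1−δ).
No profitable deviation ⇔ 3(1−δ^2) ≤ 8·δ^2, i.e. δ^2 ≥ 3/(3+8) = 3/11.
Hence δ ≥ (3/11)^(1/2) ≈ 0.522.

0.522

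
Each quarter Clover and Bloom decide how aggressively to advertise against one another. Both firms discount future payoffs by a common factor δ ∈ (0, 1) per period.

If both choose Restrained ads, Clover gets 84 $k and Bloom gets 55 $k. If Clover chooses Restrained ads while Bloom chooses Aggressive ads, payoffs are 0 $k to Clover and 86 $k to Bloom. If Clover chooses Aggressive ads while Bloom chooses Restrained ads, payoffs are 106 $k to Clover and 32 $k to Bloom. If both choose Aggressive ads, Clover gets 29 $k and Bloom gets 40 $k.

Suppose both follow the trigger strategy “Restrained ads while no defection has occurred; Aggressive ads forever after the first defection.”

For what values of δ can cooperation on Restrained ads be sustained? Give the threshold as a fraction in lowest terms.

Clover's threshold: (106−84)/(106−29) = 2/7.
Bloom's threshold: (86−55)/(86−40) = 31/46.
2/7 < 31/46, so Bloom binds and δ* = 31/46.

31/46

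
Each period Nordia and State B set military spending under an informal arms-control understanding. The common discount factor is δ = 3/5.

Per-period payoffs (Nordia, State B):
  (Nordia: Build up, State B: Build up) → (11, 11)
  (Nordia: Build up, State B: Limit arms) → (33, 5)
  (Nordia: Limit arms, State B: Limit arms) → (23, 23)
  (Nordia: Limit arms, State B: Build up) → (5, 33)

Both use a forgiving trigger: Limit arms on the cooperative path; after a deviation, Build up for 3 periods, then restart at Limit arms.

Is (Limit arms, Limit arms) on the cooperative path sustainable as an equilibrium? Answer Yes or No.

IC: δ+…+δ^3 ≥ (33−23)/(23−11) = 5/6.
At δ = 3/5: partial sum = 1.1760 ≥ 0.8333. Cooperation sustainable.

Yes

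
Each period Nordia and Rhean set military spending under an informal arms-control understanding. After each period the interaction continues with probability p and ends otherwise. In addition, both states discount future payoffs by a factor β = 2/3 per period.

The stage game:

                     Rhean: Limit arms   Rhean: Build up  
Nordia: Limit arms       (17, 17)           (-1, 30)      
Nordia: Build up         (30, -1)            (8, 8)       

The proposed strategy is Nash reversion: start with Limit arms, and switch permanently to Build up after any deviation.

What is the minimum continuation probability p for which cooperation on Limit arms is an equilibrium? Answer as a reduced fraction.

Expected continuation weight on next period's payoff is β·p = 2/3·p, which plays the role of the discount factor.
Cooperation requires 2/3·p ≥ (30−17)/(30−8) = 13/22, hence p ≥ 39/44.

39/44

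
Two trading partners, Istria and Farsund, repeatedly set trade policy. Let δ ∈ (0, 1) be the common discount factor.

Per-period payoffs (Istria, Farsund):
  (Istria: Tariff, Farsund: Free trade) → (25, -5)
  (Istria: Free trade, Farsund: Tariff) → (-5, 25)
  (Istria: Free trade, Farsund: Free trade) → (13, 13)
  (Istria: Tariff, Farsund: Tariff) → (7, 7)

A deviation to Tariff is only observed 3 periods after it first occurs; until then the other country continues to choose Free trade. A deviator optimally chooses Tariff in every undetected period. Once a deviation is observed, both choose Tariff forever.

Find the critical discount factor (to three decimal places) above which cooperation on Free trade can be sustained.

0.874

The best deviation is to choose Tariff for all 3 undetected periods, earning 25 each, then 7 forever once detected.
Deviation value: 25(1−δ^3)/(1−δ) + 7δ^3/(1−δ); cooperation value: 13/(1−δ).
IC: 13 ≥ 25(1−δ^3) + 7δ^3 = 25 − 18δ^3.
So δ^3 ≥ 12/18 = 2/3, giving δ ≥ (2/3)^(1/3) ≈ 0.874.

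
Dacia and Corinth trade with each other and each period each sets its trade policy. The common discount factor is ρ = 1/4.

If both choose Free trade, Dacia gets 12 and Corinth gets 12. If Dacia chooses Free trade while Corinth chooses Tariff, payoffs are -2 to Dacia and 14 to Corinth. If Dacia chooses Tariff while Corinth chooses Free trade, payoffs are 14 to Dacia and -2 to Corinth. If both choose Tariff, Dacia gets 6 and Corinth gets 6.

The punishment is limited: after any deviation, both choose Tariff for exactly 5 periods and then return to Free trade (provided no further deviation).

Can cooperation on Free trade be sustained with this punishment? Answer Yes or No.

No

Comparing payoff streams over the 6 periods until play realigns: cooperate → 12(1+ρ+…+ρ^5); deviate → 14 + 6(ρ+…+ρ^5).
Cooperation is sustained iff (12−6)(ρ+…+ρ^5) ≥ 14−12.
ρ+…+ρ^5 = 1/4·(1−(1/4)^5)/(1−1/4) = 0.3330, and (14−12)/(12−6) = 0.3333.
0.3330 < 0.3333, so cooperation is not sustainable.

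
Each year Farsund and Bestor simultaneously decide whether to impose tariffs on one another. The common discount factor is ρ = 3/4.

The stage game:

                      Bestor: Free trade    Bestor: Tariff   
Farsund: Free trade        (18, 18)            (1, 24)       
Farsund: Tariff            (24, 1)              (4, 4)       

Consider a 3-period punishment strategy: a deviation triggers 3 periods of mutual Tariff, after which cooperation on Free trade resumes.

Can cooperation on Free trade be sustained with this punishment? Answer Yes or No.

Yes

A one-shot deviation gives 24 now, then 4 for 3 periods, then back to 18.
Gain from deviating: (24−18) today; loss: (18−4) in each of the next 3 periods.
No-deviation condition: (18−4)(ρ+…+ρ^3) ≥ 24−18, i.e. ρ+…+ρ^3 ≥ 3/7.
At ρ = 3/4: ρ+…+ρ^3 = 1.7344 ≥ 0.4286.
So cooperation is sustainable.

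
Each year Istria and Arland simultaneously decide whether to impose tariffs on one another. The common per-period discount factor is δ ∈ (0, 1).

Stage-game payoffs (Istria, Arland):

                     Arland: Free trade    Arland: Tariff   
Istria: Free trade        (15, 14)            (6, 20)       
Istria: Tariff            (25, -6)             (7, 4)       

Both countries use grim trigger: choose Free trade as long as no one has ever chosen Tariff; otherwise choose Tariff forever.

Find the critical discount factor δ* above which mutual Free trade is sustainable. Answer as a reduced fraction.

Istria's threshold: (25−15)/(25−7) = 5/9.
Arland's threshold: (20−14)/(20−4) = 3/8.
5/9 > 3/8, so Istria binds and δ* = 5/9.

5/9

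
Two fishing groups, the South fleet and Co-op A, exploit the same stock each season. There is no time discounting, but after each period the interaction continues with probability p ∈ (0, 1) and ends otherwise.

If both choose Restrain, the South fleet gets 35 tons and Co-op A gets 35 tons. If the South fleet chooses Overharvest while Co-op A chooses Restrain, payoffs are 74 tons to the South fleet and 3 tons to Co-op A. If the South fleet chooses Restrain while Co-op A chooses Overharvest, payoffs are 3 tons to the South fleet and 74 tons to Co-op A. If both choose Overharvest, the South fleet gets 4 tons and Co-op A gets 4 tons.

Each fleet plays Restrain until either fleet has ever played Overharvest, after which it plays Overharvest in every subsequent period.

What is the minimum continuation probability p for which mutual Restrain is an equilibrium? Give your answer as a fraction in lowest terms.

With no time discounting, the continuation probability p plays the role of the discount factor.
Grim-trigger IC: 35/(1−p) ≥ 74 + 4p/(1−p) ⇒ p ≥ (74−35)/(74−4) = 39/70.

39/70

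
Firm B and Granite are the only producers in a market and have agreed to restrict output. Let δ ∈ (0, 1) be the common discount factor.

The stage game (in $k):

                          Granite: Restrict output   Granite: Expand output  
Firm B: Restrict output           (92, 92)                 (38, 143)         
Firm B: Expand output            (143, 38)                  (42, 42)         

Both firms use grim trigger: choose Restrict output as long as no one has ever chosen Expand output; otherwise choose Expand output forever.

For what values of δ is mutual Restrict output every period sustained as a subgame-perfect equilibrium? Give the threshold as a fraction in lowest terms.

92/(1−δ) ≥ 143 + 42δ/(1−δ)
92 ≥ 143 − 101δ
δ ≥ 51/101.

51/101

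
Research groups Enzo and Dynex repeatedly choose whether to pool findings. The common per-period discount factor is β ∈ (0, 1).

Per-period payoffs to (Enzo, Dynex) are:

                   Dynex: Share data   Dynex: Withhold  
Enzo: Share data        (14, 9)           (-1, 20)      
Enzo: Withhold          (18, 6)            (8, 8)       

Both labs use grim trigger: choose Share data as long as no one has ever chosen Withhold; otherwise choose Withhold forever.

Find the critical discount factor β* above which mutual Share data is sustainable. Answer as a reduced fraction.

11/12

Enzo's threshold: (18−14)/(18−8) = 2/5.
Dynex's threshold: (20−9)/(20−8) = 11/12.
2/5 < 11/12, so Dynex binds and β* = 11/12.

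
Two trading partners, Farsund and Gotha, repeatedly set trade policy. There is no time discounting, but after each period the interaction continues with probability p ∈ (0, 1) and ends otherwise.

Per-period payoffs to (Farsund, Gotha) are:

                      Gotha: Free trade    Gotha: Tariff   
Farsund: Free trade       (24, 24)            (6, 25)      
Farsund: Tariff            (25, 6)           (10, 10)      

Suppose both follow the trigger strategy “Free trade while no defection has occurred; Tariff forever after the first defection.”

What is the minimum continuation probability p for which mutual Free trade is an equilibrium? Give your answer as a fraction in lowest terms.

1/15

Expected cooperation value is 24 + p·24 + p²·24 + … = 24/(1−p); deviation gives 25 + p·10/(1−p).
24 ≥ 25(1−p) + 10p ⇒ 15p ≥ 1 ⇒ p ≥ 1/15.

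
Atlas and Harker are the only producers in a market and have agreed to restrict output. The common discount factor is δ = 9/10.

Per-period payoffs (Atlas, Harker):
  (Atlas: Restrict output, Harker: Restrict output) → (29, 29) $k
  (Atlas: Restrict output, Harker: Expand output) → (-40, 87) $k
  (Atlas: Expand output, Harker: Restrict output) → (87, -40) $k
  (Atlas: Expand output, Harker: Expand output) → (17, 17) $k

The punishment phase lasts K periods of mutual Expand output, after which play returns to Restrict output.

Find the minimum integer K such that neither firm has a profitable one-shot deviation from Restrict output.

8

Need Σ_{k=1}^{K} δ^k ≥ (87−29)/(29−17) = 4.8333 at δ = 9/10.
At K = 7 the sum is 4.6953 < 4.8333; at K = 8 it is 5.1258 ≥ 4.8333.
So the minimum punishment length is K = 8.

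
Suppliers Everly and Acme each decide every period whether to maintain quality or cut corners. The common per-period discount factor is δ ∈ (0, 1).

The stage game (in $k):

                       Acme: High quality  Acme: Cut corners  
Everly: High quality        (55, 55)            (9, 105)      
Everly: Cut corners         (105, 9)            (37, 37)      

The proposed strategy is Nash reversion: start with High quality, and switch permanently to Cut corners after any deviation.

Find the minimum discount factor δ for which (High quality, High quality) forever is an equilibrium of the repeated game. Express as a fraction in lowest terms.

One-period gain from deviating is 105 − 55 = 50. The loss is 55 − 37 = 18 in every subsequent period, with present value 18·δ/(1−δ).
Deviation is unprofitable when 18·δ/(1−δ) ≥ 50, i.e. δ/(1−δ) ≥ 25/9.
Equivalently δ ≥ 50/(50+18) = 25/34.

25/34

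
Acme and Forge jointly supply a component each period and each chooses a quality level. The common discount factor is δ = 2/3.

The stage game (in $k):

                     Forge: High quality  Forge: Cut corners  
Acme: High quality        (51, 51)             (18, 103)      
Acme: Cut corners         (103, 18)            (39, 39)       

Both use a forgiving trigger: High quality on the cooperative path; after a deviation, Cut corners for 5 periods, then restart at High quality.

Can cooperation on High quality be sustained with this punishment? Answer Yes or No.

Comparing payoff streams over the 6 periods until play realigns: cooperate → 51(1+δ+…+δ^5); deviate → 103 + 39(δ+…+δ^5).
Cooperation is sustained iff (51−39)(δ+…+δ^5) ≥ 103−51.
δ+…+δ^5 = 2/3·(1−(2/3)^5)/(1−2/3) = 1.7366, and (103−51)/(51−39) = 4.3333.
1.7366 < 4.3333, so cooperation is not sustainable.

No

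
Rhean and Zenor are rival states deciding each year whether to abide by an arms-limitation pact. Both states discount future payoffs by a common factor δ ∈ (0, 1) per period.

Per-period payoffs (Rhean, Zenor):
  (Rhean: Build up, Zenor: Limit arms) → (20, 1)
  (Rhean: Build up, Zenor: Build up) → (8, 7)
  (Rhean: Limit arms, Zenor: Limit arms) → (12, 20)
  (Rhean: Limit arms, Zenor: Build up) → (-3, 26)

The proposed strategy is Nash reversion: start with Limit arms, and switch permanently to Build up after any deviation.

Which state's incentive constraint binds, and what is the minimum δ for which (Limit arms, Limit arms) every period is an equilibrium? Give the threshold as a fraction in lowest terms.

Rhean; δ ≥ 2/3

Rhean's threshold: (20−12)/(20−8) = 2/3.
Zenor's threshold: (26−20)/(26−7) = 6/19.
2/3 > 6/19, so Rhean binds and δ* = 2/3.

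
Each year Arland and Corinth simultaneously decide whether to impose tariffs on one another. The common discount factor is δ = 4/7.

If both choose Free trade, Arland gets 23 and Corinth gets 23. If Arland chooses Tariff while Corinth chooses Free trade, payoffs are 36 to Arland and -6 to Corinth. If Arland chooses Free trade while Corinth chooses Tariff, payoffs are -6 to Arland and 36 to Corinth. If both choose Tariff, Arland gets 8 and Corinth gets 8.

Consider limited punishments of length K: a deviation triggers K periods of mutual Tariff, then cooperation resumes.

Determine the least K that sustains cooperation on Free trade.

Need Σ_{k=1}^{K} δ^k ≥ (36−23)/(23−8) = 0.8667 at δ = 4/7.
At K = 1 the sum is 0.5714 < 0.8667; at K = 2 it is 0.8980 ≥ 0.8667.
So the minimum punishment length is K = 2.

2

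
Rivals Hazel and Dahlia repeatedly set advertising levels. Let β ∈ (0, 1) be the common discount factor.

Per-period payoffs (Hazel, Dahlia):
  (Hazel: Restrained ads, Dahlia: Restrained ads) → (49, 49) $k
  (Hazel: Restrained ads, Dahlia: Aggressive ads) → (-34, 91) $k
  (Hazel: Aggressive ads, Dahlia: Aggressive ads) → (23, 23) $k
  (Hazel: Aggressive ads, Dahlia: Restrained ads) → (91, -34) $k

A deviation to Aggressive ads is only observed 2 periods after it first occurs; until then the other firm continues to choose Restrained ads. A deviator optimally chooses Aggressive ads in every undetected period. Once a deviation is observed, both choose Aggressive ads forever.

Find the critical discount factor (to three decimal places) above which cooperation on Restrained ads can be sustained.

A deviator earns 91 for 2 periods, then 23 forever; cooperating earns 49 forever. Multiplying the IC by (1−β):
49 ≥ 91(1−β^2) + 23β^2, so 68·β^2 ≥ 42 and β^2 ≥ 21/34.
β ≥ (21/34)^(1/2) ≈ 0.786.

0.786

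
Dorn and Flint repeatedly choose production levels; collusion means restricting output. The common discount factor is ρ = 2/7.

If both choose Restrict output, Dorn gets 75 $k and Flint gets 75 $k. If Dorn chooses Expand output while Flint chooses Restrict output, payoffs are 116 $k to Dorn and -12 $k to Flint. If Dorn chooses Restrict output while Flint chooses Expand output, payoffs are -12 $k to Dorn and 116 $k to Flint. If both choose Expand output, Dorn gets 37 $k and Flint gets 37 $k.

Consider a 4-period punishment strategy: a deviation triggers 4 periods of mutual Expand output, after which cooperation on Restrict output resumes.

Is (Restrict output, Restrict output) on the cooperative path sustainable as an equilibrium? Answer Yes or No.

No

IC: ρ+…+ρ^4 ≥ (116−75)/(75−37) = 41/38.
At ρ = 2/7: partial sum = 0.3973 < 1.0789. Cooperation not sustainable.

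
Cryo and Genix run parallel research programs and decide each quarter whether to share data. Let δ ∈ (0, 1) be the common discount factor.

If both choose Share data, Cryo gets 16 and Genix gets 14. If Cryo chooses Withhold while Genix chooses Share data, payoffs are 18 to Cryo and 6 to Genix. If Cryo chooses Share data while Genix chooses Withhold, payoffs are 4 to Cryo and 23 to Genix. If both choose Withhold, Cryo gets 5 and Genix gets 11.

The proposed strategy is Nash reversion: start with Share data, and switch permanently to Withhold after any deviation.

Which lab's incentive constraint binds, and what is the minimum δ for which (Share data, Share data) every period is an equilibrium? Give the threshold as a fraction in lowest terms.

Genix; δ ≥ 3/4

For Cryo: deviation gain 18−16 = 2, per-period punishment loss 16−5 = 11. IC gives δ ≥ 2/13.
For Genix: gain 9, loss 3 per period, so δ ≥ 9/12 = 3/4.
The tighter constraint is Genix's, so cooperation needs δ ≥ 3/4.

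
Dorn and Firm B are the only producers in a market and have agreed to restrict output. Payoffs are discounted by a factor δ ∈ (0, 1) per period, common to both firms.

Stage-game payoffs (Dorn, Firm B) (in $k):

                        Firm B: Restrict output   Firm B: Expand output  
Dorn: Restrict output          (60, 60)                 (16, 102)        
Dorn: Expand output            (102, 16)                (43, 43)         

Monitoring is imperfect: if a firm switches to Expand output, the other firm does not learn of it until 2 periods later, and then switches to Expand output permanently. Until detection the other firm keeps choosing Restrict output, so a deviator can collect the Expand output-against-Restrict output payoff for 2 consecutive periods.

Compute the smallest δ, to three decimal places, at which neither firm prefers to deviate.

0.844

Deviating for the 2 undetected periods gains 102−60 = 42 per period over cooperation, then loses 60−43 = 17 per period forever once punishment starts.
Gain: 42(1 + δ + … + δ^1); loss: 17·δ^2/(1−δ).
No profitable deviation ⇔ 42(1−δ^2) ≤ 17·δ^2, i.e. δ^2 ≥ 42/(42+17) = 42/59.
Hence δ ≥ (42/59)^(1/2) ≈ 0.844.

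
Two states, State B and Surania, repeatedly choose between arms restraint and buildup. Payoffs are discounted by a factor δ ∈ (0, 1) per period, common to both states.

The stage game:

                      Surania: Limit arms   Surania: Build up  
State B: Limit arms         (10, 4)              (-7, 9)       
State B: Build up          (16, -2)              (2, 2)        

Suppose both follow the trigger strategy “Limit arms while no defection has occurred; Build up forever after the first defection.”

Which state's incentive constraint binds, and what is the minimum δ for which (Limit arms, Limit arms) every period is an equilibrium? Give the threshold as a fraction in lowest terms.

Surania; δ ≥ 5/7

For State B: deviation gain 16−10 = 6, per-period punishment loss 10−2 = 8. IC gives δ ≥ 6/14 = 3/7.
For Surania: gain 5, loss 2 per period, so δ ≥ 5/7.
The tighter constraint is Surania's, so cooperation needs δ ≥ 5/7.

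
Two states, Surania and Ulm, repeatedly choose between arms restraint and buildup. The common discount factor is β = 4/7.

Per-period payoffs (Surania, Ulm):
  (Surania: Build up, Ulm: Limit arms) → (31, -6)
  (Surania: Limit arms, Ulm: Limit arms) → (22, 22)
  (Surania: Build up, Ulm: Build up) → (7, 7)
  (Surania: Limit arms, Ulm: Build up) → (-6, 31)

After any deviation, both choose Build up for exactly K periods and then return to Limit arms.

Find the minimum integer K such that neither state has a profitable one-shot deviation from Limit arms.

2

IC: β(1−β^K)/(1−β) ≥ (31−22)/(22−7) = 3/5.
With β = 4/7: need 1 − β^K ≥ 3/5·(1−4/7)/(4/7), i.e. β^K ≤ 0.5500.
Since (4/7)^1 = 0.5714 and (4/7)^2 = 0.3265, the smallest such K is 2.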